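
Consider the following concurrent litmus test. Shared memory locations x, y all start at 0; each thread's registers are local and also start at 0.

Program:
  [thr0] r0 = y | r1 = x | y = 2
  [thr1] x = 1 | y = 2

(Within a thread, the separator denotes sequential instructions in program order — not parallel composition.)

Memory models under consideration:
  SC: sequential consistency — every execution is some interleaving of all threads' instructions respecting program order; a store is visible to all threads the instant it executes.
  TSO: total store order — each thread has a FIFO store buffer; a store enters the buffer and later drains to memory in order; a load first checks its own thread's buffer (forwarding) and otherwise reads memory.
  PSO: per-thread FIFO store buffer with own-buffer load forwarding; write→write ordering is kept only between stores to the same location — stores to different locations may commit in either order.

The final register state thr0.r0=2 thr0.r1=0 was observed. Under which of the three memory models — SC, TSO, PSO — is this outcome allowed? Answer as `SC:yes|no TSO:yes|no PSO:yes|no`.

outcome vector order: (thr0.r0,thr0.r1)
SC: 3 outcomes — {0/0 0/1 2/1}
TSO: 3 outcomes — {0/0 0/1 2/1}
PSO: 4 outcomes — {0/0 0/1 2/0 2/1}
target 2/0 ∈ {PSO}

SC:no TSO:no PSO:yes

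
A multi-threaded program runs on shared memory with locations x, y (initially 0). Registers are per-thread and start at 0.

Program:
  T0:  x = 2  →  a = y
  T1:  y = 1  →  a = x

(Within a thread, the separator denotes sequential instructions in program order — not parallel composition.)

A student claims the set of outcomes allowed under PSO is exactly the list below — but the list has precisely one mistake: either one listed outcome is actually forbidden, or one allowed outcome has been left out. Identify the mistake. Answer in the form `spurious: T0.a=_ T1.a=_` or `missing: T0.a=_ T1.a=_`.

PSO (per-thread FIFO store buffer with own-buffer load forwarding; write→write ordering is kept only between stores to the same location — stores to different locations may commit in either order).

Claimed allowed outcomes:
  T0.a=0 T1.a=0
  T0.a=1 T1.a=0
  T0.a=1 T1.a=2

outcome vector order: (T0.a,T1.a)
[PSO] allowed = {0/0 0/2 1/0 1/2}
PSO∖claimed = {0/2}

missing: T0.a=0 T1.a=2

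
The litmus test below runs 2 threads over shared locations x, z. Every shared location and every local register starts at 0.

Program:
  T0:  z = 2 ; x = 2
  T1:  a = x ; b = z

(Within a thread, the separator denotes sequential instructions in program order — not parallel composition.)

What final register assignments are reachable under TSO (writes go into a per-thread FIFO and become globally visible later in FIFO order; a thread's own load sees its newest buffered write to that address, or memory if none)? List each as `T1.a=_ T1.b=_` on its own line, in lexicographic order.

T1.a=0 T1.b=0
T1.a=0 T1.b=2
T1.a=2 T1.b=2

outcome vector order: (T1.a,T1.b)
|TSO outcomes| = 3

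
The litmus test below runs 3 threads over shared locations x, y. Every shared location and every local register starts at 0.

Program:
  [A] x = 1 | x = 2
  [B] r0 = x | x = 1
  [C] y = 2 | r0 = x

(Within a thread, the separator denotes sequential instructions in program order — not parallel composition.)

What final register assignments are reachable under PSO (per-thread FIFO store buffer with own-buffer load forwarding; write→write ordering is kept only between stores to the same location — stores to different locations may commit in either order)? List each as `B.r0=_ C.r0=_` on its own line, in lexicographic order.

B.r0=0 C.r0=0
B.r0=0 C.r0=1
B.r0=0 C.r0=2
B.r0=1 C.r0=0
B.r0=1 C.r0=1
B.r0=1 C.r0=2
B.r0=2 C.r0=0
B.r0=2 C.r0=1
B.r0=2 C.r0=2

outcome vector order: (B.r0,C.r0)
|PSO outcomes| = 9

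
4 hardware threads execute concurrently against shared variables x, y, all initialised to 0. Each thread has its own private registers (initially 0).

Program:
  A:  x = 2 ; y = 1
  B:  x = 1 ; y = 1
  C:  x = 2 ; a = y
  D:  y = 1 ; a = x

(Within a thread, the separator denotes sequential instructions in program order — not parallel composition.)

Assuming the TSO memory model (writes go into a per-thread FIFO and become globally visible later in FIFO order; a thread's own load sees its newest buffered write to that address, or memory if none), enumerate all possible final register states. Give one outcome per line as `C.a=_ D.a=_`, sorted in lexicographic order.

C.a=0 D.a=0
C.a=0 D.a=1
C.a=0 D.a=2
C.a=1 D.a=0
C.a=1 D.a=1
C.a=1 D.a=2

outcome vector order: (C.a,D.a)
|TSO outcomes| = 6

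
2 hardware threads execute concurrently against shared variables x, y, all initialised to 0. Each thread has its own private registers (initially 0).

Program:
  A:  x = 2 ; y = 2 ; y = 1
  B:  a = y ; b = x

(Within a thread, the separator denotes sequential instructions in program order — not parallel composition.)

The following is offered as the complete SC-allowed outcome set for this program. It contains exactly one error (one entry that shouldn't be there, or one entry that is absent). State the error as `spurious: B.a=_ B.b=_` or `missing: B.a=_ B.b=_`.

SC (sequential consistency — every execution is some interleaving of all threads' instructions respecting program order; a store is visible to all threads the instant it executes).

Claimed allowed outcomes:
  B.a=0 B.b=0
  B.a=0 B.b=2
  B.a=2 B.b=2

outcome vector order: (B.a,B.b)
under SC → <0 0>, <0 2>, <1 2>, <2 2>
SC∖claimed = {<1 2>}

missing: B.a=1 B.b=2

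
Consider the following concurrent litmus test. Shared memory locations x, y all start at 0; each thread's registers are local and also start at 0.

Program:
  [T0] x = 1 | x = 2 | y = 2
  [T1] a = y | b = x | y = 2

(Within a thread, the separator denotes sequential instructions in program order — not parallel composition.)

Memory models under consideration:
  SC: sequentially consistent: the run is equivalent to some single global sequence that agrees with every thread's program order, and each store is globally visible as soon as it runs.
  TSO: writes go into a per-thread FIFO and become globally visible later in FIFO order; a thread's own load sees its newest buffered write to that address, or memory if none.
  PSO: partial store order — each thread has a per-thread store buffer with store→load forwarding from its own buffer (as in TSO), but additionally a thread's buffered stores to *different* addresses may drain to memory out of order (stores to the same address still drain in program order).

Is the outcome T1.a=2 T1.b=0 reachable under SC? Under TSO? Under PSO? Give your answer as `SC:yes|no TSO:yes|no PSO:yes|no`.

SC:no TSO:no PSO:yes

outcome vector order: (T1.a,T1.b)
SC: 4 outcomes — {(0,0) (0,1) (0,2) (2,2)}
TSO: 4 outcomes — {(0,0) (0,1) (0,2) (2,2)}
PSO: 6 outcomes — {(0,0) (0,1) (0,2) (2,0) (2,1) (2,2)}
target (2,0) ∈ {PSO}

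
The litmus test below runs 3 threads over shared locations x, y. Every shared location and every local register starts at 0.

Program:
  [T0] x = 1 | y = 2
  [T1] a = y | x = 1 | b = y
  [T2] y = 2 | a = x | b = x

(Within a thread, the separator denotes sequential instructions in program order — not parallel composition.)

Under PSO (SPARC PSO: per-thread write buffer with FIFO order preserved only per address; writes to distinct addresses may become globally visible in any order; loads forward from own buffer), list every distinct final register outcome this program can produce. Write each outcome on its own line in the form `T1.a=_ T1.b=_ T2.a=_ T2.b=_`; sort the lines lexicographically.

T1.a=0 T1.b=0 T2.a=0 T2.b=0
T1.a=0 T1.b=0 T2.a=0 T2.b=1
T1.a=0 T1.b=0 T2.a=1 T2.b=1
T1.a=0 T1.b=2 T2.a=0 T2.b=0
T1.a=0 T1.b=2 T2.a=0 T2.b=1
T1.a=0 T1.b=2 T2.a=1 T2.b=1
T1.a=2 T1.b=2 T2.a=0 T2.b=0
T1.a=2 T1.b=2 T2.a=0 T2.b=1
T1.a=2 T1.b=2 T2.a=1 T2.b=1

outcome vector order: (T1.a,T1.b,T2.a,T2.b)
|PSO outcomes| = 9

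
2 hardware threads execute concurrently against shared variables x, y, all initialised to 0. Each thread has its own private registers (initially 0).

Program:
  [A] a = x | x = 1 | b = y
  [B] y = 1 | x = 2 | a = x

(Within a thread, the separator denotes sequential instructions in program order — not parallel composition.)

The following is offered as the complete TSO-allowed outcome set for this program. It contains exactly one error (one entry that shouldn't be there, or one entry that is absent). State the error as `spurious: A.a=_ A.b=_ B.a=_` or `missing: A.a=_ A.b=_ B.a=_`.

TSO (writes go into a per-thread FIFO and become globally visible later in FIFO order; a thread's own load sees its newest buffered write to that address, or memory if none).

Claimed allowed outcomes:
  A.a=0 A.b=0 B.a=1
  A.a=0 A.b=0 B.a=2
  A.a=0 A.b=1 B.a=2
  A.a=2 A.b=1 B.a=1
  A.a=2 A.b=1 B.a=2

missing: A.a=0 A.b=1 B.a=1

outcome vector order: (A.a,A.b,B.a)
TSO: 6 outcomes — {0/0/1 0/0/2 0/1/1 0/1/2 2/1/1 2/1/2}
TSO∖claimed = {0/1/1}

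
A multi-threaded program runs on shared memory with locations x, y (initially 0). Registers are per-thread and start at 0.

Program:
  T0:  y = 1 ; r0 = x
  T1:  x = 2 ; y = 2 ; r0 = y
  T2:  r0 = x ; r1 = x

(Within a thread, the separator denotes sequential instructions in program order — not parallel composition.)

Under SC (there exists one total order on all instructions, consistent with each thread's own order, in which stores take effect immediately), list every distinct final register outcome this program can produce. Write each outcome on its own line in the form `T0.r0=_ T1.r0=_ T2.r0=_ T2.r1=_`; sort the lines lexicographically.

T0.r0=0 T1.r0=2 T2.r0=0 T2.r1=0
T0.r0=0 T1.r0=2 T2.r0=0 T2.r1=2
T0.r0=0 T1.r0=2 T2.r0=2 T2.r1=2
T0.r0=2 T1.r0=1 T2.r0=0 T2.r1=0
T0.r0=2 T1.r0=1 T2.r0=0 T2.r1=2
T0.r0=2 T1.r0=1 T2.r0=2 T2.r1=2
T0.r0=2 T1.r0=2 T2.r0=0 T2.r1=0
T0.r0=2 T1.r0=2 T2.r0=0 T2.r1=2
T0.r0=2 T1.r0=2 T2.r0=2 T2.r1=2

outcome vector order: (T0.r0,T1.r0,T2.r0,T2.r1)
|SC outcomes| = 9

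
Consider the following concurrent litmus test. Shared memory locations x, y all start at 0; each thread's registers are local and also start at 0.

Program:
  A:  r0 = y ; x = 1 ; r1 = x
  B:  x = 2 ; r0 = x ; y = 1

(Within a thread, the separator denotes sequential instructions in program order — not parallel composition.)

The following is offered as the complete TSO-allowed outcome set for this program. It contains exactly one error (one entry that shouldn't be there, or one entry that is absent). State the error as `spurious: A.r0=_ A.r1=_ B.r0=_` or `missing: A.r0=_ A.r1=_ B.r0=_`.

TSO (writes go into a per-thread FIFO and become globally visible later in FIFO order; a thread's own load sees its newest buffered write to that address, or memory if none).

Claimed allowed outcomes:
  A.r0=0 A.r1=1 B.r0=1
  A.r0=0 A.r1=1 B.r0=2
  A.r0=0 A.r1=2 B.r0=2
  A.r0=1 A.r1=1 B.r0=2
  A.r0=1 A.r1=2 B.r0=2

outcome vector order: (A.r0,A.r1,B.r0)
TSO: 4 outcomes — {011; 012; 022; 112}
claimed∖TSO = {122}

spurious: A.r0=1 A.r1=2 B.r0=2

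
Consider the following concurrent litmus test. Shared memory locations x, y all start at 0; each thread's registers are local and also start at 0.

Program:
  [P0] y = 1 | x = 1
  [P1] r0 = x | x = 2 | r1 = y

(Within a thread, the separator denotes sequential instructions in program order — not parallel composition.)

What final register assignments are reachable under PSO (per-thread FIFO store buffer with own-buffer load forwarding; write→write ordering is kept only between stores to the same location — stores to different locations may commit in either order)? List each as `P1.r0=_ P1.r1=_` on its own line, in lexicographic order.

outcome vector order: (P1.r0,P1.r1)
|PSO outcomes| = 4

P1.r0=0 P1.r1=0
P1.r0=0 P1.r1=1
P1.r0=1 P1.r1=0
P1.r0=1 P1.r1=1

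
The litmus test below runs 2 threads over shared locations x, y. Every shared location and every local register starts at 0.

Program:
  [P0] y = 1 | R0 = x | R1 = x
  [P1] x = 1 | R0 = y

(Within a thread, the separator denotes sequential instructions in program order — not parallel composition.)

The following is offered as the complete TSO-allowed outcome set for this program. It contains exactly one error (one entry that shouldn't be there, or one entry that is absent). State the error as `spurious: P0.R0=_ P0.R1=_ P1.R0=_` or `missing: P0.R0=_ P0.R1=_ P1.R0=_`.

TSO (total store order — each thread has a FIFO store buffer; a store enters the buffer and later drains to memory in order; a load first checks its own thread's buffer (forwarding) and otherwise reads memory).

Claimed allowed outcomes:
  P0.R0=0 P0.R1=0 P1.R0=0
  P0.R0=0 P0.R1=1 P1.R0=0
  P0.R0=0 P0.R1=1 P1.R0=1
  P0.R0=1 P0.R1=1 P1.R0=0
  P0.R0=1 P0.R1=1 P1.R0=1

missing: P0.R0=0 P0.R1=0 P1.R0=1

outcome vector order: (P0.R0,P0.R1,P1.R0)
[TSO] allowed = {(0,0,0); (0,0,1); (0,1,0); (0,1,1); (1,1,0); (1,1,1)}
TSO∖claimed = {(0,0,1)}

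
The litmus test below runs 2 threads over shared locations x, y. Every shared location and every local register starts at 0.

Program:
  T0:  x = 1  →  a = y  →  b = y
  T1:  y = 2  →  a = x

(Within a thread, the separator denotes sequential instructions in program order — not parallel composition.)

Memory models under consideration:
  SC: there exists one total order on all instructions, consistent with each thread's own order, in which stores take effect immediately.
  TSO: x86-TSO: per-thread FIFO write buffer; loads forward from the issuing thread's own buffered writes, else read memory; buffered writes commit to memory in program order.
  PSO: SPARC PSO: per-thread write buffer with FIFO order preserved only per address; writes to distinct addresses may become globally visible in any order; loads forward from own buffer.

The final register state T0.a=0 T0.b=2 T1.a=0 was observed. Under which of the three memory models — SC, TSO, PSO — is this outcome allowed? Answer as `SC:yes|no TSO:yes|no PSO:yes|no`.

SC:no TSO:yes PSO:yes

outcome vector order: (T0.a,T0.b,T1.a)
under SC → (0,0,1) (0,2,1) (2,2,0) (2,2,1)
under TSO → (0,0,0) (0,0,1) (0,2,0) (0,2,1) (2,2,0) (2,2,1)
under PSO → (0,0,0) (0,0,1) (0,2,0) (0,2,1) (2,2,0) (2,2,1)
target (0,2,0) ∈ {TSO,PSO}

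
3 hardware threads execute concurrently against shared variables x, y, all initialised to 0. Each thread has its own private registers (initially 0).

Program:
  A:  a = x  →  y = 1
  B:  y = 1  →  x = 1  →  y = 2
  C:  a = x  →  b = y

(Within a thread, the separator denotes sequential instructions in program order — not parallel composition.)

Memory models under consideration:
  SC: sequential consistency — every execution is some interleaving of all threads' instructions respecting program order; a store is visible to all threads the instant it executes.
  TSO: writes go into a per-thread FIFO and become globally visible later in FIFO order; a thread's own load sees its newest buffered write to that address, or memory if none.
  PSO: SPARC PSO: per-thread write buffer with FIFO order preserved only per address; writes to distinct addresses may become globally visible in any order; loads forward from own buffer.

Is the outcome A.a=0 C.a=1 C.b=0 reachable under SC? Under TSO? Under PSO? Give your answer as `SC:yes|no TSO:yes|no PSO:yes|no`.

outcome vector order: (A.a,C.a,C.b)
SC (10): <0 0 0> <0 0 1> <0 0 2> <0 1 1> <0 1 2> <1 0 0> <1 0 1> <1 0 2> <1 1 1> <1 1 2>
TSO (10): <0 0 0> <0 0 1> <0 0 2> <0 1 1> <0 1 2> <1 0 0> <1 0 1> <1 0 2> <1 1 1> <1 1 2>
PSO (12): <0 0 0> <0 0 1> <0 0 2> <0 1 0> <0 1 1> <0 1 2> <1 0 0> <1 0 1> <1 0 2> <1 1 0> <1 1 1> <1 1 2>
target <0 1 0> ∈ {PSO}

SC:no TSO:no PSO:yes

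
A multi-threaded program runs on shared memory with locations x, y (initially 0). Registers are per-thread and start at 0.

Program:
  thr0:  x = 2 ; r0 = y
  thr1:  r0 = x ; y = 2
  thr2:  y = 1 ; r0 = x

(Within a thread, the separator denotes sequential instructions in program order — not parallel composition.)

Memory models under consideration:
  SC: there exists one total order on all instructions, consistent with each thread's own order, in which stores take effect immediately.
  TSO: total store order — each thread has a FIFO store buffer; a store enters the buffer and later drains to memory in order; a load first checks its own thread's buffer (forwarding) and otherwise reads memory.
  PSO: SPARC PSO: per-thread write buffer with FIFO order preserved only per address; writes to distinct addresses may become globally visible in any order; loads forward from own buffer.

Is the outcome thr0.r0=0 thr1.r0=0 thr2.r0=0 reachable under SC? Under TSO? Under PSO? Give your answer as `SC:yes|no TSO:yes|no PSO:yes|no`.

SC:no TSO:yes PSO:yes

outcome vector order: (thr0.r0,thr1.r0,thr2.r0)
SC (10): 002; 022; 100; 102; 120; 122; 200; 202; 220; 222
TSO (12): 000; 002; 020; 022; 100; 102; 120; 122; 200; 202; 220; 222
PSO (12): 000; 002; 020; 022; 100; 102; 120; 122; 200; 202; 220; 222
target 000 ∈ {TSO,PSO}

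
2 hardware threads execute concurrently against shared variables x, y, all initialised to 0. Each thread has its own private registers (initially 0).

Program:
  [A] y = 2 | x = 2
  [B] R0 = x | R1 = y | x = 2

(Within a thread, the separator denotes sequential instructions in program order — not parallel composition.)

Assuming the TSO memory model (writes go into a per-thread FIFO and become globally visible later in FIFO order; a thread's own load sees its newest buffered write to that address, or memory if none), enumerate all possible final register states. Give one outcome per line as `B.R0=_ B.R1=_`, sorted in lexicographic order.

outcome vector order: (B.R0,B.R1)
|TSO outcomes| = 3

B.R0=0 B.R1=0
B.R0=0 B.R1=2
B.R0=2 B.R1=2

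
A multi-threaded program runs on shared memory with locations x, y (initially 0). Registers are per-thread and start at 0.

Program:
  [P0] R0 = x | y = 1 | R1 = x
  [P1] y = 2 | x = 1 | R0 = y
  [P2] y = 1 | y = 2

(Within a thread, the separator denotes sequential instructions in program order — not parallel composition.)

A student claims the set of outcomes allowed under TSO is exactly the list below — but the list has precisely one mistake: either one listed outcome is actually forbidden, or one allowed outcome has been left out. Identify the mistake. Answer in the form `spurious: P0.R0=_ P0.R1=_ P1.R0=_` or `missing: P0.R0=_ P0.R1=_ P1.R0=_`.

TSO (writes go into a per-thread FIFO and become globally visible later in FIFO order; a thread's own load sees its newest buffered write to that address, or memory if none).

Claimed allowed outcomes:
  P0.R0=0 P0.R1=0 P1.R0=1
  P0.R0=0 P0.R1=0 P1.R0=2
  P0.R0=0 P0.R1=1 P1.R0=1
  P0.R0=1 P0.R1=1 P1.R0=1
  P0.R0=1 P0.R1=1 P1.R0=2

outcome vector order: (P0.R0,P0.R1,P1.R0)
TSO: 6 outcomes — {(0,0,1); (0,0,2); (0,1,1); (0,1,2); (1,1,1); (1,1,2)}
TSO∖claimed = {(0,1,2)}

missing: P0.R0=0 P0.R1=1 P1.R0=2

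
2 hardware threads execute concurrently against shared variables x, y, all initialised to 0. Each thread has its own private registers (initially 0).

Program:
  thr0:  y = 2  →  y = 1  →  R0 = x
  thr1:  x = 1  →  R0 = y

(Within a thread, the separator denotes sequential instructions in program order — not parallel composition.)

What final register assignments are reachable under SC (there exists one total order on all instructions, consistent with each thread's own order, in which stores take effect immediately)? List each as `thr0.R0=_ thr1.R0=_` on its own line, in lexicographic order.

thr0.R0=0 thr1.R0=1
thr0.R0=1 thr1.R0=0
thr0.R0=1 thr1.R0=1
thr0.R0=1 thr1.R0=2

outcome vector order: (thr0.R0,thr1.R0)
|SC outcomes| = 4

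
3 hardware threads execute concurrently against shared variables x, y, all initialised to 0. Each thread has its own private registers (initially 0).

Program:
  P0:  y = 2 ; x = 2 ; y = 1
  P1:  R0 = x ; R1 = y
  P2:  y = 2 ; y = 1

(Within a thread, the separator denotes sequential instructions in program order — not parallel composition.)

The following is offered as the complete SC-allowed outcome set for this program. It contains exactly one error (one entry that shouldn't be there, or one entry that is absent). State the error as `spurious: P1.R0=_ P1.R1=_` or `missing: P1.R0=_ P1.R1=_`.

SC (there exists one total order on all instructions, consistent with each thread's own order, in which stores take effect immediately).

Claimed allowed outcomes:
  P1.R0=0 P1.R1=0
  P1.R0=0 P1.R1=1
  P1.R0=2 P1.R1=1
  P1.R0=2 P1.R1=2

missing: P1.R0=0 P1.R1=2

outcome vector order: (P1.R0,P1.R1)
[SC] allowed = {(0,0); (0,1); (0,2); (2,1); (2,2)}
SC∖claimed = {(0,2)}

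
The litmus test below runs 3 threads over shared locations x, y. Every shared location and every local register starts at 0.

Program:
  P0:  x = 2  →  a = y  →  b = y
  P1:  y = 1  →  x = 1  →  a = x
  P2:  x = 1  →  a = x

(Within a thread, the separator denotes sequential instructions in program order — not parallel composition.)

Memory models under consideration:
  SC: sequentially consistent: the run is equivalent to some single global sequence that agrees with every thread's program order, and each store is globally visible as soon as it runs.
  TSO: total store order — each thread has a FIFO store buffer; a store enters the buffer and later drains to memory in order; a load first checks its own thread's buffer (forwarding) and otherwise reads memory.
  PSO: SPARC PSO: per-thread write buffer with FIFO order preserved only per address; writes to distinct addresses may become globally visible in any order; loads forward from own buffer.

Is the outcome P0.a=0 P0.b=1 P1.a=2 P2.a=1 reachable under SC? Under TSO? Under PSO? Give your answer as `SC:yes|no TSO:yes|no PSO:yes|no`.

SC:no TSO:yes PSO:yes

outcome vector order: (P0.a,P0.b,P1.a,P2.a)
SC (8): <0 0 1 1> <0 0 1 2> <0 1 1 1> <0 1 1 2> <1 1 1 1> <1 1 1 2> <1 1 2 1> <1 1 2 2>
TSO (12): <0 0 1 1> <0 0 1 2> <0 0 2 1> <0 0 2 2> <0 1 1 1> <0 1 1 2> <0 1 2 1> <0 1 2 2> <1 1 1 1> <1 1 1 2> <1 1 2 1> <1 1 2 2>
PSO (12): <0 0 1 1> <0 0 1 2> <0 0 2 1> <0 0 2 2> <0 1 1 1> <0 1 1 2> <0 1 2 1> <0 1 2 2> <1 1 1 1> <1 1 1 2> <1 1 2 1> <1 1 2 2>
target <0 1 2 1> ∈ {TSO,PSO}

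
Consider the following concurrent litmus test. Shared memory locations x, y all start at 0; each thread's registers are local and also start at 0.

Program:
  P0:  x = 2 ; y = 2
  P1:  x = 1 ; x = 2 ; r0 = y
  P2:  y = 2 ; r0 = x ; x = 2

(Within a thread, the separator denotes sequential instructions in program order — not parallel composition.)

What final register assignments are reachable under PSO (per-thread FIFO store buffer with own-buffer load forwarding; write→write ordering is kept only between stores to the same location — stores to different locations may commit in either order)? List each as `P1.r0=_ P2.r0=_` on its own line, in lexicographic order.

P1.r0=0 P2.r0=0
P1.r0=0 P2.r0=1
P1.r0=0 P2.r0=2
P1.r0=2 P2.r0=0
P1.r0=2 P2.r0=1
P1.r0=2 P2.r0=2

outcome vector order: (P1.r0,P2.r0)
|PSO outcomes| = 6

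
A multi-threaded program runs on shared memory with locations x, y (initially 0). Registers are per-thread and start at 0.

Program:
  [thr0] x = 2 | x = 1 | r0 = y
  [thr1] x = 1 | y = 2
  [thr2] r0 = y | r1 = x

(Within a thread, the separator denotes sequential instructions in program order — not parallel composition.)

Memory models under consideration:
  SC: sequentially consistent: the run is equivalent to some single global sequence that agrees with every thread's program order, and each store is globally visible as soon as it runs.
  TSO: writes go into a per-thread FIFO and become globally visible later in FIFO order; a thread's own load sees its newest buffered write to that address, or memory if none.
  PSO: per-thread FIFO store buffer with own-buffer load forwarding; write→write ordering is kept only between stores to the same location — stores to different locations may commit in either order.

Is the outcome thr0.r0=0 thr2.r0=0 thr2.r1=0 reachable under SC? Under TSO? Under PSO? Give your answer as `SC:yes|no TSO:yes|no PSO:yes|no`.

SC:yes TSO:yes PSO:yes

outcome vector order: (thr0.r0,thr2.r0,thr2.r1)
under SC → 000; 001; 002; 021; 200; 201; 202; 221; 222
under TSO → 000; 001; 002; 021; 022; 200; 201; 202; 221; 222
under PSO → 000; 001; 002; 020; 021; 022; 200; 201; 202; 220; 221; 222
target 000 ∈ {SC,TSO,PSO}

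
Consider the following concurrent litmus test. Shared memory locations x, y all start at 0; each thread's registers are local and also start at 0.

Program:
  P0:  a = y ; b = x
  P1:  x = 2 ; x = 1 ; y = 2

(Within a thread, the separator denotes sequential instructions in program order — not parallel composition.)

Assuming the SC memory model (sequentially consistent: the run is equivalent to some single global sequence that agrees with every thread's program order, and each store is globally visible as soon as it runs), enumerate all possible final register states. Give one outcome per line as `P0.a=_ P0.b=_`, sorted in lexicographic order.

outcome vector order: (P0.a,P0.b)
|SC outcomes| = 4

P0.a=0 P0.b=0
P0.a=0 P0.b=1
P0.a=0 P0.b=2
P0.a=2 P0.b=1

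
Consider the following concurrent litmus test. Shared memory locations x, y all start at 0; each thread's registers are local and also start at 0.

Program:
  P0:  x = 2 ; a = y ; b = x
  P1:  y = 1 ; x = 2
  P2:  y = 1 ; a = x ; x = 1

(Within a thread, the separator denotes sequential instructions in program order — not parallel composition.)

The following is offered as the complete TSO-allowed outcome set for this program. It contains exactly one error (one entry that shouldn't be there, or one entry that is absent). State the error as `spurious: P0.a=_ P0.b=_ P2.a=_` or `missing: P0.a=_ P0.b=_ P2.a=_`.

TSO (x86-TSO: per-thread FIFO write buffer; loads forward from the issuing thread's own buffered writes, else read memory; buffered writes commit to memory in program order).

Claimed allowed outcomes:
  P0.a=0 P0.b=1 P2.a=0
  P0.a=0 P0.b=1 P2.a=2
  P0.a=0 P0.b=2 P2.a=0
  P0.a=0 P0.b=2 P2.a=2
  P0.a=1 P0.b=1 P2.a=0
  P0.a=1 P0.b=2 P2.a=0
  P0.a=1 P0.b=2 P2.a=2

missing: P0.a=1 P0.b=1 P2.a=2

outcome vector order: (P0.a,P0.b,P2.a)
TSO: 8 outcomes — {0/1/0 0/1/2 0/2/0 0/2/2 1/1/0 1/1/2 1/2/0 1/2/2}
TSO∖claimed = {1/1/2}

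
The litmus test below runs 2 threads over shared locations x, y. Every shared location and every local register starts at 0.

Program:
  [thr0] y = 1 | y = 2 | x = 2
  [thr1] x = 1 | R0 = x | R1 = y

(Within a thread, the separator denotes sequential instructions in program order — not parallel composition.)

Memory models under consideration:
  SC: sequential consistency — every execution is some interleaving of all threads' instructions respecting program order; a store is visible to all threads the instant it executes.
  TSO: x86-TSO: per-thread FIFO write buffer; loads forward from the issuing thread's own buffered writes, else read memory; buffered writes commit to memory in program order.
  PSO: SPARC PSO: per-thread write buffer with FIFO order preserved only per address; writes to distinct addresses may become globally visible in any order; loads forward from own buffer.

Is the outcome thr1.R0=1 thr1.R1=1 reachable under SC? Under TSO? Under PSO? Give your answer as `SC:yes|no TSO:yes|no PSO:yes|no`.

SC:yes TSO:yes PSO:yes

outcome vector order: (thr1.R0,thr1.R1)
[SC] allowed = {1/0 1/1 1/2 2/2}
[TSO] allowed = {1/0 1/1 1/2 2/2}
[PSO] allowed = {1/0 1/1 1/2 2/0 2/1 2/2}
target 1/1 ∈ {SC,TSO,PSO}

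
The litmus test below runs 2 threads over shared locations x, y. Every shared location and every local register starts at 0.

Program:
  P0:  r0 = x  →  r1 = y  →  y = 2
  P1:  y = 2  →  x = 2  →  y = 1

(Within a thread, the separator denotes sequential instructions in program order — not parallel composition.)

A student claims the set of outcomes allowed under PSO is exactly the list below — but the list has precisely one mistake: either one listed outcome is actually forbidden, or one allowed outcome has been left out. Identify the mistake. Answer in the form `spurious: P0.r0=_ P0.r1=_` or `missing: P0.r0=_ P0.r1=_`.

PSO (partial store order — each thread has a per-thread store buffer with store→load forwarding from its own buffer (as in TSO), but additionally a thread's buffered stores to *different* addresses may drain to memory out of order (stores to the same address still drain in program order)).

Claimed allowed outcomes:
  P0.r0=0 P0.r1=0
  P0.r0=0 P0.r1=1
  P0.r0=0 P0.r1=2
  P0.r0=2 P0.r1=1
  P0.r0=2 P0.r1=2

outcome vector order: (P0.r0,P0.r1)
under PSO → 0/0, 0/1, 0/2, 2/0, 2/1, 2/2
PSO∖claimed = {2/0}

missing: P0.r0=2 P0.r1=0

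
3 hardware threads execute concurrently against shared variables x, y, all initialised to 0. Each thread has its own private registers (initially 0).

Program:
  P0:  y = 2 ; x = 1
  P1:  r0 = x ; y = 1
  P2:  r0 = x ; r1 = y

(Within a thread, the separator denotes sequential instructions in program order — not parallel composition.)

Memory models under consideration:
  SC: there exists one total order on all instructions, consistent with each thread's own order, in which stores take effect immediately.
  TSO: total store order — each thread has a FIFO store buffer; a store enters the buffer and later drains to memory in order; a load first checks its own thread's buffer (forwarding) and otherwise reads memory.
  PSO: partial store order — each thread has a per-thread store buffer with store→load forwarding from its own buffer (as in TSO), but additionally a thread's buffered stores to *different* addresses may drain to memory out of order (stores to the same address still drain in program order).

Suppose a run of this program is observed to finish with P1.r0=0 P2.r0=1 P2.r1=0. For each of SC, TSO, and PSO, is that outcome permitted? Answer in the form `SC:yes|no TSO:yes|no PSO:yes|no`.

outcome vector order: (P1.r0,P2.r0,P2.r1)
SC: 10 outcomes — {<0 0 0>, <0 0 1>, <0 0 2>, <0 1 1>, <0 1 2>, <1 0 0>, <1 0 1>, <1 0 2>, <1 1 1>, <1 1 2>}
TSO: 10 outcomes — {<0 0 0>, <0 0 1>, <0 0 2>, <0 1 1>, <0 1 2>, <1 0 0>, <1 0 1>, <1 0 2>, <1 1 1>, <1 1 2>}
PSO: 12 outcomes — {<0 0 0>, <0 0 1>, <0 0 2>, <0 1 0>, <0 1 1>, <0 1 2>, <1 0 0>, <1 0 1>, <1 0 2>, <1 1 0>, <1 1 1>, <1 1 2>}
target <0 1 0> ∈ {PSO}

SC:no TSO:no PSO:yes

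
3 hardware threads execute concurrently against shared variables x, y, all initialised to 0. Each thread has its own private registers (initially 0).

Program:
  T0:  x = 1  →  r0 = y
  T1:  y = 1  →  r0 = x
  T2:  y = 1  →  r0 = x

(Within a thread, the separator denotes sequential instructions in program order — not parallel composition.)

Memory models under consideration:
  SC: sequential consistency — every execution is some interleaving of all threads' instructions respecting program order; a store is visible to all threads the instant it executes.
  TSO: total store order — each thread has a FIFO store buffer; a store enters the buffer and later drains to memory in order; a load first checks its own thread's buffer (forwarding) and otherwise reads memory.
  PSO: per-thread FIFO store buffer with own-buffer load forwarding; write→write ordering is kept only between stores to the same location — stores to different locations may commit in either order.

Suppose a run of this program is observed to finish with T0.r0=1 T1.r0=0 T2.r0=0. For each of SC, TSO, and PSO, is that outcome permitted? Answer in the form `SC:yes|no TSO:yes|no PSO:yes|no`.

SC:yes TSO:yes PSO:yes

outcome vector order: (T0.r0,T1.r0,T2.r0)
SC: 5 outcomes — {0/1/1 1/0/0 1/0/1 1/1/0 1/1/1}
TSO: 8 outcomes — {0/0/0 0/0/1 0/1/0 0/1/1 1/0/0 1/0/1 1/1/0 1/1/1}
PSO: 8 outcomes — {0/0/0 0/0/1 0/1/0 0/1/1 1/0/0 1/0/1 1/1/0 1/1/1}
target 1/0/0 ∈ {SC,TSO,PSO}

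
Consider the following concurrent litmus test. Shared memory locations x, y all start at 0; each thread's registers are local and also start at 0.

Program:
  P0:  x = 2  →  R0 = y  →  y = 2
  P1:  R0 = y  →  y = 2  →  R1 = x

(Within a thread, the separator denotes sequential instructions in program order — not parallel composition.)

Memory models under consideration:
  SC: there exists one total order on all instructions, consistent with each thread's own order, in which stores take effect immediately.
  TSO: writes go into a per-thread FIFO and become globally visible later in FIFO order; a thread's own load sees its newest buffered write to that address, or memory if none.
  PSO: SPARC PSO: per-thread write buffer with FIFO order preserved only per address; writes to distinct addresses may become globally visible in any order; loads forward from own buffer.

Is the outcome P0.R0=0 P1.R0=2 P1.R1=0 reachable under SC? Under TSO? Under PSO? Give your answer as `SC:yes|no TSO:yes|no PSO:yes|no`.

outcome vector order: (P0.R0,P1.R0,P1.R1)
SC (4): <0 0 2>, <0 2 2>, <2 0 0>, <2 0 2>
TSO (5): <0 0 0>, <0 0 2>, <0 2 2>, <2 0 0>, <2 0 2>
PSO (6): <0 0 0>, <0 0 2>, <0 2 0>, <0 2 2>, <2 0 0>, <2 0 2>
target <0 2 0> ∈ {PSO}

SC:no TSO:no PSO:yes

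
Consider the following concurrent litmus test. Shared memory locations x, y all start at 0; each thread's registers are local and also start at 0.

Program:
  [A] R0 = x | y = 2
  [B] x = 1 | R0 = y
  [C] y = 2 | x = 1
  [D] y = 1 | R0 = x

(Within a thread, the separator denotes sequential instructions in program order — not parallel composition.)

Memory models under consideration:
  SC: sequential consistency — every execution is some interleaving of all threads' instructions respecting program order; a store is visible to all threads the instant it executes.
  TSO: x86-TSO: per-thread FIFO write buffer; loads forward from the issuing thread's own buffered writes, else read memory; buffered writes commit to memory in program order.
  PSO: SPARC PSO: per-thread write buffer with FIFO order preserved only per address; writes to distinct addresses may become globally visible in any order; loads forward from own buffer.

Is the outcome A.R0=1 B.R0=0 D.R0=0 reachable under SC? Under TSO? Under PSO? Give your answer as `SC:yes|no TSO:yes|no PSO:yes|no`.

outcome vector order: (A.R0,B.R0,D.R0)
SC (10): (0,0,1) (0,1,0) (0,1,1) (0,2,0) (0,2,1) (1,0,1) (1,1,0) (1,1,1) (1,2,0) (1,2,1)
TSO (12): (0,0,0) (0,0,1) (0,1,0) (0,1,1) (0,2,0) (0,2,1) (1,0,0) (1,0,1) (1,1,0) (1,1,1) (1,2,0) (1,2,1)
PSO (12): (0,0,0) (0,0,1) (0,1,0) (0,1,1) (0,2,0) (0,2,1) (1,0,0) (1,0,1) (1,1,0) (1,1,1) (1,2,0) (1,2,1)
target (1,0,0) ∈ {TSO,PSO}

SC:no TSO:yes PSO:yes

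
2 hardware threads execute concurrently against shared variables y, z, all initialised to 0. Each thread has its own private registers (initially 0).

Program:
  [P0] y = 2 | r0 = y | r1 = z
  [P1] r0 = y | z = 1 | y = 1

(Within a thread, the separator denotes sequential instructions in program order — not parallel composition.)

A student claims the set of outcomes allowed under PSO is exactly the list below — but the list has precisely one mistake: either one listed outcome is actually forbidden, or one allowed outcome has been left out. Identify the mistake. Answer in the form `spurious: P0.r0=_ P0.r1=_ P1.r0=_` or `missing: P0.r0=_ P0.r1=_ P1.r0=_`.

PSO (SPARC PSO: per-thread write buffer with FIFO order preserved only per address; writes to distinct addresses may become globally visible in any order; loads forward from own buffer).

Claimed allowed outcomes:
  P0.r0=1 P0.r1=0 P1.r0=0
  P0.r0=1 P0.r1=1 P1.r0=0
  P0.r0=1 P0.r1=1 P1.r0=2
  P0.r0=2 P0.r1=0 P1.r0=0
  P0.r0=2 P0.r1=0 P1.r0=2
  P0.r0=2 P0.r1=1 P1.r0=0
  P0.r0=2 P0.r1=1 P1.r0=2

outcome vector order: (P0.r0,P0.r1,P1.r0)
PSO: 8 outcomes — {(1,0,0) (1,0,2) (1,1,0) (1,1,2) (2,0,0) (2,0,2) (2,1,0) (2,1,2)}
PSO∖claimed = {(1,0,2)}

missing: P0.r0=1 P0.r1=0 P1.r0=2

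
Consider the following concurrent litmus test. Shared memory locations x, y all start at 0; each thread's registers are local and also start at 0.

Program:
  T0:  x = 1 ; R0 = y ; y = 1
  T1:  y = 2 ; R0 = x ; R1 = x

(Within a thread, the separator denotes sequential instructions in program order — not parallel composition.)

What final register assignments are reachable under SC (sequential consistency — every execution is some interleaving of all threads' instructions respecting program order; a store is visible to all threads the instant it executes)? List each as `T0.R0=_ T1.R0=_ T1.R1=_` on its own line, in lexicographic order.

T0.R0=0 T1.R0=1 T1.R1=1
T0.R0=2 T1.R0=0 T1.R1=0
T0.R0=2 T1.R0=0 T1.R1=1
T0.R0=2 T1.R0=1 T1.R1=1

outcome vector order: (T0.R0,T1.R0,T1.R1)
|SC outcomes| = 4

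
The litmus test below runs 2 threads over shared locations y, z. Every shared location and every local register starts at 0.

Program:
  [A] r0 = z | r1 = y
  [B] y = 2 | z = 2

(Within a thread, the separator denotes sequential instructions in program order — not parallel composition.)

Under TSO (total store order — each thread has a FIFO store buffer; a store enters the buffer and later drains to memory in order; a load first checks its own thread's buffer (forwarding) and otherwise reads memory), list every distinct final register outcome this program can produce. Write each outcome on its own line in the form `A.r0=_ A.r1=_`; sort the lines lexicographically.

outcome vector order: (A.r0,A.r1)
|TSO outcomes| = 3

A.r0=0 A.r1=0
A.r0=0 A.r1=2
A.r0=2 A.r1=2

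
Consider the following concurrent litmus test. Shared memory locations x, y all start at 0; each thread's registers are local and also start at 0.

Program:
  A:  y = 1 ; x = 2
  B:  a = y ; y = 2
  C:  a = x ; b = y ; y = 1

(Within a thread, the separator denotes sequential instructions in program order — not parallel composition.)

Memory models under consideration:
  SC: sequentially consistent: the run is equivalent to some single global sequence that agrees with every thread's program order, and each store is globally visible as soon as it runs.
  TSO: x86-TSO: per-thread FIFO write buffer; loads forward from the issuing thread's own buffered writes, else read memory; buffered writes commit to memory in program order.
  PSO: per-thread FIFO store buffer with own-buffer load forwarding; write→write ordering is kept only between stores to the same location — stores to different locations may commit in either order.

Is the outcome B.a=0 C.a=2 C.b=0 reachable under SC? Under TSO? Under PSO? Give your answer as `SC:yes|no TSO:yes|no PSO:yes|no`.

SC:no TSO:no PSO:yes

outcome vector order: (B.a,C.a,C.b)
SC: 10 outcomes — {(0,0,0), (0,0,1), (0,0,2), (0,2,1), (0,2,2), (1,0,0), (1,0,1), (1,0,2), (1,2,1), (1,2,2)}
TSO: 10 outcomes — {(0,0,0), (0,0,1), (0,0,2), (0,2,1), (0,2,2), (1,0,0), (1,0,1), (1,0,2), (1,2,1), (1,2,2)}
PSO: 12 outcomes — {(0,0,0), (0,0,1), (0,0,2), (0,2,0), (0,2,1), (0,2,2), (1,0,0), (1,0,1), (1,0,2), (1,2,0), (1,2,1), (1,2,2)}
target (0,2,0) ∈ {PSO}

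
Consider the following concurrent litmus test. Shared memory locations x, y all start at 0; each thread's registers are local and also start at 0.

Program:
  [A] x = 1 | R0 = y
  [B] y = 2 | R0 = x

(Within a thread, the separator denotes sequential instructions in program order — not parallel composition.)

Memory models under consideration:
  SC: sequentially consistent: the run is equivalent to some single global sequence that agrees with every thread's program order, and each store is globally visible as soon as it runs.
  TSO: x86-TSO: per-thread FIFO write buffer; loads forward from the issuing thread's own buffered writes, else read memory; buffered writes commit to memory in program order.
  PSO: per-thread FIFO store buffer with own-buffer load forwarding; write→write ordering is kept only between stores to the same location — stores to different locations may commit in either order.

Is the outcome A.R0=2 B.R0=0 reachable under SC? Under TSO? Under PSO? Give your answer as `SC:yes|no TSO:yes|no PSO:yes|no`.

outcome vector order: (A.R0,B.R0)
SC: 3 outcomes — {01; 20; 21}
TSO: 4 outcomes — {00; 01; 20; 21}
PSO: 4 outcomes — {00; 01; 20; 21}
target 20 ∈ {SC,TSO,PSO}

SC:yes TSO:yes PSO:yes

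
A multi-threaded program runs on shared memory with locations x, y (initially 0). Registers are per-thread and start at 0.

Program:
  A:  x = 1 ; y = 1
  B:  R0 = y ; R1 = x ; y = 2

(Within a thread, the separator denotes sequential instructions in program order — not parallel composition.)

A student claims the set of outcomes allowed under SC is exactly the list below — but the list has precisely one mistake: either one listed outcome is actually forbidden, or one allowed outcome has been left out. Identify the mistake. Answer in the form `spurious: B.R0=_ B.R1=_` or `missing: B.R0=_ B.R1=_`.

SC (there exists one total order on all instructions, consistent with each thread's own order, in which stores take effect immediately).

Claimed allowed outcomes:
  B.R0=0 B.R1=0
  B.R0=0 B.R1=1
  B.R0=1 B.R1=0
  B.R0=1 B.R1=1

spurious: B.R0=1 B.R1=0

outcome vector order: (B.R0,B.R1)
SC: 3 outcomes — {(0,0) (0,1) (1,1)}
claimed∖SC = {(1,0)}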